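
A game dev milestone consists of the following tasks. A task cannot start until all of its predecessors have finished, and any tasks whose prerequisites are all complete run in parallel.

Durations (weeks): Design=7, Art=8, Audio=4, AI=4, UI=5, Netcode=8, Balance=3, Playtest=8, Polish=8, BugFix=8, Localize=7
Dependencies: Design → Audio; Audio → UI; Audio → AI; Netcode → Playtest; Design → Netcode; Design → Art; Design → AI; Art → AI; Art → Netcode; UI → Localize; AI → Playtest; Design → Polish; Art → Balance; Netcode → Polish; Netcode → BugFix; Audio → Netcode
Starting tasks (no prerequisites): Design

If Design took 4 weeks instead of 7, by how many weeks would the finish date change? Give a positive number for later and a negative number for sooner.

-3

Baseline: Design→Art→Netcode→Playtest = 7+8+8+8 = 31 → 31 weeks.
Design is on the critical path; changing it to 4 makes that path 28 weeks.
The critical path is still Design→Art→Netcode→Playtest; finish is now 28 weeks.
Change in finish: 28 − 31 = -3 weeks.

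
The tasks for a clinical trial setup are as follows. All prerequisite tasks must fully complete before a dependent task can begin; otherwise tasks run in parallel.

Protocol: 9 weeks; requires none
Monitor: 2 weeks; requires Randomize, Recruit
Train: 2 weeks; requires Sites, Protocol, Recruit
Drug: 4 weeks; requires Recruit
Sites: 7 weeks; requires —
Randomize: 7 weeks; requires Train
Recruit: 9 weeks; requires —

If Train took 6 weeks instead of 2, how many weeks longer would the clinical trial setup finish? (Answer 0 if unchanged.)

4

Actual critical path: Protocol→Train→Randomize→Monitor = 9+2+7+2 = 20 ⇒ 20 weeks.
Train is on the critical path; changing it to 6 makes that path 24 weeks.
No other chain overtakes it, so the finish is 24 weeks.
Change in finish: 24 − 20 = +4 weeks.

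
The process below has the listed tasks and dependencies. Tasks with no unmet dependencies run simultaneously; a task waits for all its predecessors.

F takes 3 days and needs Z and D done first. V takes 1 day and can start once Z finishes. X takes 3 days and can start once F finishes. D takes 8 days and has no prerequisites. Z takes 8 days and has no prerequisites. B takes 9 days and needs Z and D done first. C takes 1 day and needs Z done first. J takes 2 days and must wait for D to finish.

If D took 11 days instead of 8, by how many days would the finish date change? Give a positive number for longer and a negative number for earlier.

3

As given, the longest chain is D→B = 8+9 = 17, so the finish is 17 days.
D lies on that path, so at 11 days the path becomes 20 days.
The critical path is still D→B; finish is now 20 days.
Change in finish: 20 − 17 = +3 days.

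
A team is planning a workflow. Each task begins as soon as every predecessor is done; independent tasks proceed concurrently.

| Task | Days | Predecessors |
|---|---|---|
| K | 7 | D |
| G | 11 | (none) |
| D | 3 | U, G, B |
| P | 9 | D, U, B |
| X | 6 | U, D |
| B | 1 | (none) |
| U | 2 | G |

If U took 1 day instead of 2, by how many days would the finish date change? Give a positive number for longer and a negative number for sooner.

-1

Critical path before the change: G→U→D→P = 11+2+3+9 = 25 giving 25 days.
U is on the critical path; changing it to 1 makes that path 24 days.
No other chain overtakes it, so the finish is 24 days.
Change in finish: 24 − 25 = -1 days.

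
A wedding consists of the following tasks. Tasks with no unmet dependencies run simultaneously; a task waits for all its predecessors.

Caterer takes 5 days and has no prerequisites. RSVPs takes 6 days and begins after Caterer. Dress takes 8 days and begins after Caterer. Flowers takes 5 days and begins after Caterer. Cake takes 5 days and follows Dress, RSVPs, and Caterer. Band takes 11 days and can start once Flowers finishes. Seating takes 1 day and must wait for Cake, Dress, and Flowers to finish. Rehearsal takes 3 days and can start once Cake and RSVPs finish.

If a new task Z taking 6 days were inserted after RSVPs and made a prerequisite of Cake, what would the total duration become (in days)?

25

Originally the wedding takes 21 days.
With Z inserted, Cake now waits for max(Dress, RSVPs, Caterer, Z).
New critical path: Caterer→RSVPs→Z→Cake→Rehearsal = 5+6+6+5+3 = 25 ⇒ 25 days.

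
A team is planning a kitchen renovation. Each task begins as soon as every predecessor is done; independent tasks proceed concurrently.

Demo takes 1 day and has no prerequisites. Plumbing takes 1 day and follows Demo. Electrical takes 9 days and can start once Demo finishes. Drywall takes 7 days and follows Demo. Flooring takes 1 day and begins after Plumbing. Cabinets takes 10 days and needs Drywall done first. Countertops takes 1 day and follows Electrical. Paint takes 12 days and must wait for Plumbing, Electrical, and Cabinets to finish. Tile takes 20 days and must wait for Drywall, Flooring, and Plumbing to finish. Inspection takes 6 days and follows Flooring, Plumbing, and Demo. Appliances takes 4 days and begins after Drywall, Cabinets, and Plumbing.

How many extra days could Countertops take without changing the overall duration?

Demo→Drywall→Cabinets→Paint = 1+7+10+12 = 30 sets the makespan at 30 days.
Longest path through Countertops: 11 days (earliest finish 11, latest finish 30).
Slack of Countertops = 29 − 10 = 19 days.

19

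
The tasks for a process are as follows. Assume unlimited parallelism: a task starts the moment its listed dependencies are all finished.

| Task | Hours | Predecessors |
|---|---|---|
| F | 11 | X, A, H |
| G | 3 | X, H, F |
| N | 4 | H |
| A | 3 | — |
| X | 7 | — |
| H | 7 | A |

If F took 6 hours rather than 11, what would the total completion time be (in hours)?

Critical path before the change: A→H→F→G = 3+7+11+3 = 24 giving 24 hours.
F is on the critical path; changing it to 6 makes that path 19 hours.
The critical path is still A→H→F→G; finish is now 19 hours.

19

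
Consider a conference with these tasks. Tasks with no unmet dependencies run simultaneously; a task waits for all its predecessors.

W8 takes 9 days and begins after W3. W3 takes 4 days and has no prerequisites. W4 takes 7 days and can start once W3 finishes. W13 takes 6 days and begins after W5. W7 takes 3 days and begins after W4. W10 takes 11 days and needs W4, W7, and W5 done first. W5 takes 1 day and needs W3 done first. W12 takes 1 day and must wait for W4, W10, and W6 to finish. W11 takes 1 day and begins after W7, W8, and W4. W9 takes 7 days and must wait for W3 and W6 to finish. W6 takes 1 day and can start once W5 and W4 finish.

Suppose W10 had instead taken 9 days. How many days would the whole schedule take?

24

Baseline: W3→W4→W7→W10→W12 = 4+7+3+11+1 = 26 → 26 days.
Since W10 is critical, the -2 change carries straight to that chain (now 24 days).
That remains the longest chain; total 24 days.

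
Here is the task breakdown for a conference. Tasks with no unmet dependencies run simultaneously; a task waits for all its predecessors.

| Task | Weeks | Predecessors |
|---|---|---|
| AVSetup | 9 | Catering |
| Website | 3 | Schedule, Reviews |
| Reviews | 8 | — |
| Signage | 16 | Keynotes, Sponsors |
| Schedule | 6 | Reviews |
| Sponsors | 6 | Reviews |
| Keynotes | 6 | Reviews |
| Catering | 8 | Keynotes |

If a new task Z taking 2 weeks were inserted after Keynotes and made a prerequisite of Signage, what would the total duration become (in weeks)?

32

Originally the project takes 31 weeks.
With Z inserted, Signage now waits for max(Keynotes, Sponsors, Z).
New critical path: Reviews→Keynotes→Z→Signage = 8+6+2+16 = 32 ⇒ 32 weeks.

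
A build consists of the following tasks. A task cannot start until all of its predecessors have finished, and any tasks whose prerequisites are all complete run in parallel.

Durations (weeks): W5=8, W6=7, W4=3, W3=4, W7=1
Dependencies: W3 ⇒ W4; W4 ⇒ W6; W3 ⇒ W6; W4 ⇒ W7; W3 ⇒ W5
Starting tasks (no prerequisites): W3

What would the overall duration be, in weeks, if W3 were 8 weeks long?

18

As given, the longest chain is W3→W4→W6 = 4+3+7 = 14, so the finish is 14 weeks.
W3 is on the critical path; changing it to 8 makes that path 18 weeks.
The critical path is still W3→W4→W6; finish is now 18 weeks.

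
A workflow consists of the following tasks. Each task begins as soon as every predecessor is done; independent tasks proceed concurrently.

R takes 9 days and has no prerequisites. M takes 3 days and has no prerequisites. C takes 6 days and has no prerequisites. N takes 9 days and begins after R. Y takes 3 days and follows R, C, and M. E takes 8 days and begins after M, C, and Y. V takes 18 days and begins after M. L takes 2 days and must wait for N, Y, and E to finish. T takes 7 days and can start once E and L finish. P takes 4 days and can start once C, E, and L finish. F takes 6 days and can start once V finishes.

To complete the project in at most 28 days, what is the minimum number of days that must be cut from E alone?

Current finish: 29 days; target: 28.
E is on every critical path, so each day cut from E cuts the finish by one (this holds down to a finish of 27).
Need 29 − 28 = 1 day off E → E becomes 7 days, finish becomes 28.

1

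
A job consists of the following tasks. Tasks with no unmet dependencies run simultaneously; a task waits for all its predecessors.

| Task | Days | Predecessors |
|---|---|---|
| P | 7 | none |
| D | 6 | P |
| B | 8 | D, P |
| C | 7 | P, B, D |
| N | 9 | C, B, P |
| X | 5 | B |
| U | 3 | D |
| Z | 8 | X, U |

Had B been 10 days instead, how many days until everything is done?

Critical path before the change: P→D→B→C→N = 7+6+8+7+9 = 37 giving 37 days.
B is on the critical path; changing it to 10 makes that path 39 days.
That remains the longest chain; total 39 days.

39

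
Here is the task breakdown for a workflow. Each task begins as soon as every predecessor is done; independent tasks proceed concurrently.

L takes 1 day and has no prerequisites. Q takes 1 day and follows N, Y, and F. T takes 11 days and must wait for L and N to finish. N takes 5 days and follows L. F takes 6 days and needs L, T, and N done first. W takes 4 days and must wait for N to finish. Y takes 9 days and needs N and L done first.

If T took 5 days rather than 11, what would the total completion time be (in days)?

18

Actual critical path: L→N→T→F→Q = 1+5+11+6+1 = 24 ⇒ 24 days.
T lies on that path, so at 5 days the path becomes 18 days.
The critical path is still L→N→T→F→Q; finish is now 18 days.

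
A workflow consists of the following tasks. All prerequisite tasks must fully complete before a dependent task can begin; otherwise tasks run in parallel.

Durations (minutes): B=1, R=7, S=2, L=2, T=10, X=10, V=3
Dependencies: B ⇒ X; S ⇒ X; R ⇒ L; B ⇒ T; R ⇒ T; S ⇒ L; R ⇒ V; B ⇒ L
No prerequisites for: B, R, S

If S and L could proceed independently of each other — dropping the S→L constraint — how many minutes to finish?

With the dependency in place, R→T = 7+10 = 17 sets the finish at 17 minutes.
Dropping S→L doesn't change L's earliest start (7); another predecessor still binds.
The longest chain is now R→T = 7+10 = 17, so the job takes 17 minutes.

17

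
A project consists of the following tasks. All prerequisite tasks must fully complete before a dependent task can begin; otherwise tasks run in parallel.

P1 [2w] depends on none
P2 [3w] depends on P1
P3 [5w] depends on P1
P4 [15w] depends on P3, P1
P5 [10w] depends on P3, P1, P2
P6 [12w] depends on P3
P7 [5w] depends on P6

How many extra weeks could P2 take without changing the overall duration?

9

P1→P3→P6→P7 = 2+5+12+5 = 24 sets the makespan at 24 weeks.
P2 finishes as early as 5 and must finish by 14.
Float = 24 − 15 = 9.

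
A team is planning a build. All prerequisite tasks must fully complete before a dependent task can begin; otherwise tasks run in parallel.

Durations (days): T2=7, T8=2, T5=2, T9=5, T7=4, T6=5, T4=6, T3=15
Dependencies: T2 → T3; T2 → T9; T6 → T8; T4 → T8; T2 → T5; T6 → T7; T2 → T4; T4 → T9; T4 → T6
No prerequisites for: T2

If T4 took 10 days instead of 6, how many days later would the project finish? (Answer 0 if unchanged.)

The binding path is T2→T4→T6→T7 = 7+6+5+4 = 22; finish at 22 days.
T4 is on the critical path; changing it to 10 makes that path 26 days.
No other chain overtakes it, so the finish is 26 days.
Change in finish: 26 − 22 = +4 days.

4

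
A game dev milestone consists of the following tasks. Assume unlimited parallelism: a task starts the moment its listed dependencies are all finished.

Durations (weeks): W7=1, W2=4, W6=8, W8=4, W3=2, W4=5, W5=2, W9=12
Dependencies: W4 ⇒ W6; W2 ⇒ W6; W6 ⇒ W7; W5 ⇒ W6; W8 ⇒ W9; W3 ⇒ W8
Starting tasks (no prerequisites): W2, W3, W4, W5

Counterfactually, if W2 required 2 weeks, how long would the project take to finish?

Critical path before the change: W3→W8→W9 = 2+4+12 = 18 giving 18 weeks.
The longest path through W2 is only 13 weeks, so W2 has float 5.
No other chain overtakes it, so the finish is 18 weeks.

18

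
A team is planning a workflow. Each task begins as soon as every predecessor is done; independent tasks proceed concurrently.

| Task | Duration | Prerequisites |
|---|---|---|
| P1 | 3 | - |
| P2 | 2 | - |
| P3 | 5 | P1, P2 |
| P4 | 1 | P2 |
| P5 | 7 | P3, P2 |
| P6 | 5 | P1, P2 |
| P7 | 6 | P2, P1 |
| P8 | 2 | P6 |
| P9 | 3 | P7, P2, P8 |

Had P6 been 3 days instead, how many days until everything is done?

15

Critical path before the change: P1→P3→P5 = 3+5+7 = 15 giving 15 days.
P6 has 2 days of float (longest path through it is 13).
The critical path is still P1→P3→P5; finish is now 15 days.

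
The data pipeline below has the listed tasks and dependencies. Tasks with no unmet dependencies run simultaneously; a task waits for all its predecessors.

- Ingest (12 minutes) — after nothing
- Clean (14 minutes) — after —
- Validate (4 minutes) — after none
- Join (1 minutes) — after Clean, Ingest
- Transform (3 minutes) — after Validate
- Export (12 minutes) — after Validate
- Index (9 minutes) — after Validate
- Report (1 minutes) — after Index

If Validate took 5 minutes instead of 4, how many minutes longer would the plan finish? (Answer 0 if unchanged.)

The binding path is Validate→Export = 4+12 = 16; finish at 16 minutes.
Validate is on the critical path; changing it to 5 makes that path 17 minutes.
No other chain overtakes it, so the finish is 17 minutes.
Change in finish: 17 − 16 = +1 minutes.

1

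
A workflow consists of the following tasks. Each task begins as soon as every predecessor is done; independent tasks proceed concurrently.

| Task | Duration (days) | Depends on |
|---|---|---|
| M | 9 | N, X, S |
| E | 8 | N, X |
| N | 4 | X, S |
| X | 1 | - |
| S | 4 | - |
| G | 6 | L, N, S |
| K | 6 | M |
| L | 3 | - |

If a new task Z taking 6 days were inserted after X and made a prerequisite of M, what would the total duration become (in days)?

23

Originally the schedule takes 23 days.
With Z inserted, M now waits for max(N, X, S, Z).
New critical path: S→N→M→K = 4+4+9+6 = 23 ⇒ 23 days.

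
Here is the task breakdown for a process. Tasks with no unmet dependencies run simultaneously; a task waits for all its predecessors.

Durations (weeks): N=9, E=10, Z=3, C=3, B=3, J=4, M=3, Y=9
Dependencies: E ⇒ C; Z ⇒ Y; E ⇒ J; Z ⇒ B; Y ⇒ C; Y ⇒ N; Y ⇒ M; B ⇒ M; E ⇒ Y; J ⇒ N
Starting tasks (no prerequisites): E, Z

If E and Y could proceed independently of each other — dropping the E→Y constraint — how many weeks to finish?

Original critical path: E→Y→N = 10+9+9 = 28 ⇒ 28 weeks.
Without E→Y, Y's earliest start moves from 10 to 3.
The longest chain is now E→J→N = 10+4+9 = 23, so the job takes 23 weeks.

23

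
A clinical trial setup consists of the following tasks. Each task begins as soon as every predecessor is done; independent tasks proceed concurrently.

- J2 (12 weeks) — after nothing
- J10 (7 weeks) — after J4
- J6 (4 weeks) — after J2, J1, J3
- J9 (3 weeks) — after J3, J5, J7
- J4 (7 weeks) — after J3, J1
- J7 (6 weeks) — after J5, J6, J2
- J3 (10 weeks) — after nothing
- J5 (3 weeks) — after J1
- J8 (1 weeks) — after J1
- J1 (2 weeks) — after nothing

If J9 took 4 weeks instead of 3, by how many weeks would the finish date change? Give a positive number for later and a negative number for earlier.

Actual critical path: J2→J6→J7→J9 = 12+4+6+3 = 25 ⇒ 25 weeks.
Since J9 is critical, the +1 change carries straight to that chain (now 26 weeks).
The critical path is still J2→J6→J7→J9; finish is now 26 weeks.
Change in finish: 26 − 25 = +1 weeks.

1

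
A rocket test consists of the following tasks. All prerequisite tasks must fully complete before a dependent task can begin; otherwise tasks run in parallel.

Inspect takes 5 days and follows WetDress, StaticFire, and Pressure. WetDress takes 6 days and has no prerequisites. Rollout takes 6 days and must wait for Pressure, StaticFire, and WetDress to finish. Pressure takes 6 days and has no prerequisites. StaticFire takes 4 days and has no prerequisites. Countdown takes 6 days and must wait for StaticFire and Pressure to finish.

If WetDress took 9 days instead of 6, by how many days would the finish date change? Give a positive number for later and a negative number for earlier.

Actual critical path: WetDress→Rollout = 6+6 = 12 ⇒ 12 days.
WetDress lies on that path, so at 9 days the path becomes 15 days.
The critical path is still WetDress→Rollout; finish is now 15 days.
Change in finish: 15 − 12 = +3 days.

3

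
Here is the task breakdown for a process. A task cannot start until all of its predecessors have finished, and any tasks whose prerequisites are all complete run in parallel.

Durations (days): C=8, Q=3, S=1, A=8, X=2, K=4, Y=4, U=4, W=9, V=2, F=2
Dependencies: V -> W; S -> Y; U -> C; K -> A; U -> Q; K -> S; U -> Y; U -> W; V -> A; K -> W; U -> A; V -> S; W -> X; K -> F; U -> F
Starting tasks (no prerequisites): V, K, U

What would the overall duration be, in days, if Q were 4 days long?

15

The binding path is K→W→X = 4+9+2 = 15; finish at 15 days.
The longest path through Q is only 7 days, so Q has float 8.
That remains the longest chain; total 15 days.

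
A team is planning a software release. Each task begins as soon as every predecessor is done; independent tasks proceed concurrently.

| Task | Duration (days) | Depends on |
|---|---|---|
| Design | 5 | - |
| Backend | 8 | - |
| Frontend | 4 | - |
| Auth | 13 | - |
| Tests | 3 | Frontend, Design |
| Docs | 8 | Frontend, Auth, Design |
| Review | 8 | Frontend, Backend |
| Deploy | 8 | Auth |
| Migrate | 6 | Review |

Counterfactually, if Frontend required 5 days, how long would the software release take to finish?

22

Baseline: Backend→Review→Migrate = 8+8+6 = 22 → 22 days.
The longest path through Frontend is only 18 days, so Frontend has float 4.
The critical path is still Backend→Review→Migrate; finish is now 22 days.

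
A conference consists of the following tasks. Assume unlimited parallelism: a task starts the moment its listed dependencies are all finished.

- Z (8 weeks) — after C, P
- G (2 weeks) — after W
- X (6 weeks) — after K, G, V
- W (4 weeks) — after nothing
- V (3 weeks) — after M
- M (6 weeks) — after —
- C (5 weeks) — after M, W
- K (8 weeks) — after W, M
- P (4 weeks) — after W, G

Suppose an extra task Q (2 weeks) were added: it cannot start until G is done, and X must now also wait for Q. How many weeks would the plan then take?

Originally the plan takes 20 weeks.
With Q inserted, X now waits for max(K, G, V, Q).
New critical path: M→K→X = 6+8+6 = 20 ⇒ 20 weeks.

20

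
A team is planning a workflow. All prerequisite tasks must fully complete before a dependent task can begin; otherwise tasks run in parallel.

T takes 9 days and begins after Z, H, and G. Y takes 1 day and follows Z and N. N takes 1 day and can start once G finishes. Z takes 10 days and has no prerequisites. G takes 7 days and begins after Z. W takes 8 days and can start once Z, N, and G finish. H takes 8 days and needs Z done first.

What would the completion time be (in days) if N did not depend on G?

27

Before: longest chain Z→H→T = 10+8+9 = 27, finish 27.
Without G→N, N's earliest start moves from 17 to 0.
After: Z→H→T = 10+8+9 = 27 → 27 days.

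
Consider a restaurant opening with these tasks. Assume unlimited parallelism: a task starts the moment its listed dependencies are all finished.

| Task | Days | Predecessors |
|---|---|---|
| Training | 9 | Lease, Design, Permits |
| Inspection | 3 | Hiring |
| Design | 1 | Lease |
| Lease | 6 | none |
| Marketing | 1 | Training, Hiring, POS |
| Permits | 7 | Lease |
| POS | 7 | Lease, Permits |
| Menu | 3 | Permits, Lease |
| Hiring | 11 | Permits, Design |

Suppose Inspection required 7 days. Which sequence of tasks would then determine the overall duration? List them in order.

Baseline: Lease→Permits→Hiring→Inspection = 6+7+11+3 = 27 → 27 days.
Since Inspection is critical, the +4 change carries straight to that chain (now 31 days).
No other chain overtakes it, so the finish is 31 days.

Lease, Permits, Hiring, Inspection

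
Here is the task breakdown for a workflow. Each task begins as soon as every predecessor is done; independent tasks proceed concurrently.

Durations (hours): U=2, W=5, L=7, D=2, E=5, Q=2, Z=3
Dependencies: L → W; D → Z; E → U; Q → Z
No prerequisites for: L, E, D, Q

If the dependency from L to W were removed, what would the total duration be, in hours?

Before: longest chain L→W = 7+5 = 12, finish 12.
Without L→W, W's earliest start moves from 7 to 0.
New critical path: L = 7 = 7 ⇒ 7 hours.

7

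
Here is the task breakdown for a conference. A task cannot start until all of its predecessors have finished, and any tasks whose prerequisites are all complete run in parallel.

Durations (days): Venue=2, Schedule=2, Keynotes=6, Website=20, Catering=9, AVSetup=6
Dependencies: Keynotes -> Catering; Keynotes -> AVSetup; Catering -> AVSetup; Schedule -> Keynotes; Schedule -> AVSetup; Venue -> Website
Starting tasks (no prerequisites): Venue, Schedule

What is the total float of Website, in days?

1

Critical path: Schedule→Keynotes→Catering→AVSetup = 2+6+9+6 = 23, so the finish is 23 days.
Longest path through Website: 22 days (earliest finish 22, latest finish 23).
Float = 23 − 22 = 1.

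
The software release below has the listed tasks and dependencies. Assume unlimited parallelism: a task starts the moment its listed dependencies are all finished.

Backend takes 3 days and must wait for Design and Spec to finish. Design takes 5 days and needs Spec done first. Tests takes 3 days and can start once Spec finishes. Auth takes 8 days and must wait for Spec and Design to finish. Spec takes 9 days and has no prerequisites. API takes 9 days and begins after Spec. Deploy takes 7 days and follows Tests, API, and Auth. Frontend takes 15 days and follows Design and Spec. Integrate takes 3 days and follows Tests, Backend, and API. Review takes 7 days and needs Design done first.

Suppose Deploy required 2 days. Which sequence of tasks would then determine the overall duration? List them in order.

Spec, Design, Frontend

As given, the longest chain is Spec→Design→Auth→Deploy = 9+5+8+7 = 29, so the finish is 29 days.
Since Deploy is critical, the -5 change carries straight to that chain (now 24 days).
Now Spec→Design→Frontend = 9+5+15 = 29 is longest, so the finish becomes 29 days.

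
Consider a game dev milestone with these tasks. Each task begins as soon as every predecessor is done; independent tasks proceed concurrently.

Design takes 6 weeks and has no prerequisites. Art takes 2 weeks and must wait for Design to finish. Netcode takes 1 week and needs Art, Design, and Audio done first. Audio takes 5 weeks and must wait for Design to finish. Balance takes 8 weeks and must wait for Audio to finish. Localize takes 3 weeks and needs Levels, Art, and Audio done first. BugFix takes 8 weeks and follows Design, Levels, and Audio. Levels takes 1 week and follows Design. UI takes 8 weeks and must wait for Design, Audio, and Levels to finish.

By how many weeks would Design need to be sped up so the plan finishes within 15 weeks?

4

Current finish: 19 weeks; target: 15.
Design is on every critical path, so each week cut from Design cuts the finish by one (this holds down to a finish of 14).
Need 19 − 15 = 4 weeks off Design → Design becomes 2 weeks, finish becomes 15.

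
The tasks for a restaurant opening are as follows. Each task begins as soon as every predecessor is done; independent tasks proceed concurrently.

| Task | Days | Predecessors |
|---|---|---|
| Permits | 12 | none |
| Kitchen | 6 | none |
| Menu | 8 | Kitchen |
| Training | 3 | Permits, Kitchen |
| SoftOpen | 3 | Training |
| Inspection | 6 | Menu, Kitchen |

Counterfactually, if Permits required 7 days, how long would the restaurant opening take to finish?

20

Actual critical path: Kitchen→Menu→Inspection = 6+8+6 = 20 ⇒ 20 days.
The longest path through Permits is only 18 days, so Permits has float 2.
That remains the longest chain; total 20 days.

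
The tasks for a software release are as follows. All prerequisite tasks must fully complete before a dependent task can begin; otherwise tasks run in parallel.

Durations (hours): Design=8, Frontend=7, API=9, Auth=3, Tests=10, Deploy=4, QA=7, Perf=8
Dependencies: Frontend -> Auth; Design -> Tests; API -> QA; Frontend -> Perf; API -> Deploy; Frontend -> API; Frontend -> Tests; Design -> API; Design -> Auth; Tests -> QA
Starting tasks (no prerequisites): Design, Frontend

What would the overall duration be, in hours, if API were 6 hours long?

25

Actual critical path: Design→Tests→QA = 8+10+7 = 25 ⇒ 25 hours.
API is off the critical path — its longest chain is 24 hours, giving 1 of slack.
That remains the longest chain; total 25 hours.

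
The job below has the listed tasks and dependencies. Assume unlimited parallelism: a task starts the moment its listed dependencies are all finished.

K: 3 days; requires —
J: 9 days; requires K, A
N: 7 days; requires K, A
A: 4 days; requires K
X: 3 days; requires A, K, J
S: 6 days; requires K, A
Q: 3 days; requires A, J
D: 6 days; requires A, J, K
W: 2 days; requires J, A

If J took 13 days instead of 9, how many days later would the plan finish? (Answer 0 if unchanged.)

4

The binding path is K→A→J→D = 3+4+9+6 = 22; finish at 22 days.
Since J is critical, the +4 change carries straight to that chain (now 26 days).
That remains the longest chain; total 26 days.
Change in finish: 26 − 22 = +4 days.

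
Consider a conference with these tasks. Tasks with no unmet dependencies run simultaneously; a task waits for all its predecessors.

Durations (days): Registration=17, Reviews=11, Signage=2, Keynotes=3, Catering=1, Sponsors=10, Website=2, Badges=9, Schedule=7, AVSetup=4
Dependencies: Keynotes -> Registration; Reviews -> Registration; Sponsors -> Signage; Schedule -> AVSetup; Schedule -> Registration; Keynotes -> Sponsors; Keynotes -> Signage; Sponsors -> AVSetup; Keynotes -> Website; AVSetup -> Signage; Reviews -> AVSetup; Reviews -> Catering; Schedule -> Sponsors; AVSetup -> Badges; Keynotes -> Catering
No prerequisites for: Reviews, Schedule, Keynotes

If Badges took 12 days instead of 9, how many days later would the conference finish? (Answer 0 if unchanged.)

Baseline: Schedule→Sponsors→AVSetup→Badges = 7+10+4+9 = 30 → 30 days.
Badges lies on that path, so at 12 days the path becomes 33 days.
No other chain overtakes it, so the finish is 33 days.
Change in finish: 33 − 30 = +3 days.

3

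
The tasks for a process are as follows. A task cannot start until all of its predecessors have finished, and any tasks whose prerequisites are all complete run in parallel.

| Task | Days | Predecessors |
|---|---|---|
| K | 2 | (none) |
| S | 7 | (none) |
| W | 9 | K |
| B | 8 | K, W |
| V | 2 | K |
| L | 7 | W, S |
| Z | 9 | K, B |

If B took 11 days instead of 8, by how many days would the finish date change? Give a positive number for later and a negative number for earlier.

The binding path is K→W→B→Z = 2+9+8+9 = 28; finish at 28 days.
Since B is critical, the +3 change carries straight to that chain (now 31 days).
The critical path is still K→W→B→Z; finish is now 31 days.
Change in finish: 31 − 28 = +3 days.

3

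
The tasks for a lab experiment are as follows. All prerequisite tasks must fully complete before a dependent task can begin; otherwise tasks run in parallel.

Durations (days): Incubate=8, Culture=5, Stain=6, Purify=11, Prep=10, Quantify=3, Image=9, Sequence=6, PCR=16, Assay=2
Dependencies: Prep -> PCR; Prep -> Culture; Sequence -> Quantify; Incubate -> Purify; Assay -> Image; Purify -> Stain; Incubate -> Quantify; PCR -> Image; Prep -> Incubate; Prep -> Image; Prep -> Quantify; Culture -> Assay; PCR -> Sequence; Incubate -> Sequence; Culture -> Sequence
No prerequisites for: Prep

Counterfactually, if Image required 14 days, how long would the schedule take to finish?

40

The binding path is Prep→PCR→Image = 10+16+9 = 35; finish at 35 days.
Image lies on that path, so at 14 days the path becomes 40 days.
That remains the longest chain; total 40 days.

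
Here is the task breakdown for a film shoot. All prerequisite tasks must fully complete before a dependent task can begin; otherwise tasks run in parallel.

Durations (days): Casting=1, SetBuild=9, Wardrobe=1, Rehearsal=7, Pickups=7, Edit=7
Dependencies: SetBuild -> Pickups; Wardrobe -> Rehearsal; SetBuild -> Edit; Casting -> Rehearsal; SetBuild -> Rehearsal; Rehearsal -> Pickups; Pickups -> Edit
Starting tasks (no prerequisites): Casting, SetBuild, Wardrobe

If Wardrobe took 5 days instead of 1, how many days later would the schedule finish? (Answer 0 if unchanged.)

0

The binding path is SetBuild→Rehearsal→Pickups→Edit = 9+7+7+7 = 30; finish at 30 days.
The longest path through Wardrobe is only 22 days, so Wardrobe has float 8.
That remains the longest chain; total 30 days.
Change in finish: 30 − 30 = +0 days.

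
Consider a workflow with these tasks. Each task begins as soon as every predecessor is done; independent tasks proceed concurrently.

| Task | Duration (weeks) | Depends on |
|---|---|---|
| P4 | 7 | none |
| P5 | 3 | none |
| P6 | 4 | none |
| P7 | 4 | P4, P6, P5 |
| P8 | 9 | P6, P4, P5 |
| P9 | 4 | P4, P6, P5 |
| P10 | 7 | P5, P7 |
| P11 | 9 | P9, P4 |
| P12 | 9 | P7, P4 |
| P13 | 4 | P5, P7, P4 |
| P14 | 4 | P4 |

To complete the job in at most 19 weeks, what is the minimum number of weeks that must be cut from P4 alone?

1

Current finish: 20 weeks; target: 19.
P4 is on every critical path, so each week cut from P4 cuts the finish by one (this holds down to a finish of 17).
Need 20 − 19 = 1 week off P4 → P4 becomes 6 weeks, finish becomes 19.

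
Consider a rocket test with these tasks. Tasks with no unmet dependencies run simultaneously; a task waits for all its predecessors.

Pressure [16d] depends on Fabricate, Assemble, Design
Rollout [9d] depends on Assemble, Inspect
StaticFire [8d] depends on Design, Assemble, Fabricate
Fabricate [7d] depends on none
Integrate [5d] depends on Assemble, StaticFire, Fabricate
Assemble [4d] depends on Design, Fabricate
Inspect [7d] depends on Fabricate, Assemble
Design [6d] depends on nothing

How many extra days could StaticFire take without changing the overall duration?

3

The longest chain is Fabricate→Assemble→Pressure = 7+4+16 = 27; overall finish 27 days.
The longest chain containing StaticFire totals 24 days.
Float = 27 − 24 = 3.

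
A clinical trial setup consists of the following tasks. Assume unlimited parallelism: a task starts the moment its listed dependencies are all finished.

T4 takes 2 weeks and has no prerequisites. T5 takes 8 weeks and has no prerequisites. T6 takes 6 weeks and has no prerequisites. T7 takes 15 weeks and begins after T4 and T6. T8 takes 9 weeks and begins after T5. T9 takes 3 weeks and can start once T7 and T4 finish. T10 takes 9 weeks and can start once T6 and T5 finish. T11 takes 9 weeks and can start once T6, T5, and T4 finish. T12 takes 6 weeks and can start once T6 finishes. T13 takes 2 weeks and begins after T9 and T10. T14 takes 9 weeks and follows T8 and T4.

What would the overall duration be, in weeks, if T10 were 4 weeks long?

Baseline: T5→T8→T14 = 8+9+9 = 26 → 26 weeks.
T10 has 7 weeks of float (longest path through it is 19).
The critical path is still T5→T8→T14; finish is now 26 weeks.

26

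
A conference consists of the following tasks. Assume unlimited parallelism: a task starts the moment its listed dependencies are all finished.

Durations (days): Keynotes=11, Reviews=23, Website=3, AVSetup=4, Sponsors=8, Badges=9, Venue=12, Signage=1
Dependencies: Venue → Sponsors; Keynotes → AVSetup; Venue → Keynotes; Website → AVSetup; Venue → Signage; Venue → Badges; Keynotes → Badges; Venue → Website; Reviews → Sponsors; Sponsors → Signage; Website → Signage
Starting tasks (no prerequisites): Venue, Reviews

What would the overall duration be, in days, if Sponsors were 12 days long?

36

Baseline: Reviews→Sponsors→Signage = 23+8+1 = 32 → 32 days.
Sponsors is on the critical path; changing it to 12 makes that path 36 days.
The critical path is still Reviews→Sponsors→Signage; finish is now 36 days.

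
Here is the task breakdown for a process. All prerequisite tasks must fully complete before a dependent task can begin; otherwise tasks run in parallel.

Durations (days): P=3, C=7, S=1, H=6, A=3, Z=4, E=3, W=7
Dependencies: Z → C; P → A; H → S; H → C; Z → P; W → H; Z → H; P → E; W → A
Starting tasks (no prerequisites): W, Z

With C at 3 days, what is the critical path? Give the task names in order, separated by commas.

W, H, C

Baseline: W→H→C = 7+6+7 = 20 → 20 days.
C lies on that path, so at 3 days the path becomes 16 days.
No other chain overtakes it, so the finish is 16 days.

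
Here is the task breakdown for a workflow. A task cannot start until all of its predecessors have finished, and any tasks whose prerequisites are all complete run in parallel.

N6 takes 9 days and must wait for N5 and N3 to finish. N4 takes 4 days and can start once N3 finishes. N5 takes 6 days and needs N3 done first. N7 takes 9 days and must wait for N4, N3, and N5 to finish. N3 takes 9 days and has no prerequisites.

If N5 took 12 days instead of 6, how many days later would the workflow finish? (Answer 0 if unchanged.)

Critical path before the change: N3→N5→N6 = 9+6+9 = 24 giving 24 days.
Since N5 is critical, the +6 change carries straight to that chain (now 30 days).
No other chain overtakes it, so the finish is 30 days.
Change in finish: 30 − 24 = +6 days.

6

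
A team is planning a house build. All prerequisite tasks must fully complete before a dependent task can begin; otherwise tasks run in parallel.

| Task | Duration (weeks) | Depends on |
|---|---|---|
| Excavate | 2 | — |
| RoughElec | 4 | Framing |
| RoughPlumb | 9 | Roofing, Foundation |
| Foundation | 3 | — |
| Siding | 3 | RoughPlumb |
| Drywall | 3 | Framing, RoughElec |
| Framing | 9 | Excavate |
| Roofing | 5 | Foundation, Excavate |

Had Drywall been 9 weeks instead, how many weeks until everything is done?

24

As given, the longest chain is Foundation→Roofing→RoughPlumb→Siding = 3+5+9+3 = 20, so the finish is 20 weeks.
Drywall has 2 weeks of float (longest path through it is 18).
The binding chain switches to Excavate→Framing→RoughElec→Drywall = 2+9+4+9 = 24; finish 24 weeks.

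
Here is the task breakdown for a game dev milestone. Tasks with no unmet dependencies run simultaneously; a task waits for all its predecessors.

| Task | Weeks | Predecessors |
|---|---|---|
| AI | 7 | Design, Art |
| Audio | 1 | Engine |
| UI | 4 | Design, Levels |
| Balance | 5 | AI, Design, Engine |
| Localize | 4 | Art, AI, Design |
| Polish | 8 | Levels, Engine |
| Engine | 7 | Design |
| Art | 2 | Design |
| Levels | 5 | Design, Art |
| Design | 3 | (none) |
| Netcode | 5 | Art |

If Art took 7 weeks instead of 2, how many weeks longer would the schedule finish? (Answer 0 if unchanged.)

As given, the longest chain is Design→Art→Levels→Polish = 3+2+5+8 = 18, so the finish is 18 weeks.
Art lies on that path, so at 7 weeks the path becomes 23 weeks.
That remains the longest chain; total 23 weeks.
Change in finish: 23 − 18 = +5 weeks.

5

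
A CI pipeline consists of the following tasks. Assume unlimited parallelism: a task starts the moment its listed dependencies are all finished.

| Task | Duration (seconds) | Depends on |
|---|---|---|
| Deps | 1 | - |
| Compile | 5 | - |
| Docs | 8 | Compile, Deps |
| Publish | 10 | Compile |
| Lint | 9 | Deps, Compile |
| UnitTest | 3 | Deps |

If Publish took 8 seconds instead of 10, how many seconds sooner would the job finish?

Baseline: Compile→Publish = 5+10 = 15 → 15 seconds.
Since Publish is critical, the -2 change carries straight to that chain (now 13 seconds).
The binding chain switches to Compile→Lint = 5+9 = 14; finish 14 seconds.
Change in finish: 14 − 15 = -1 seconds.

1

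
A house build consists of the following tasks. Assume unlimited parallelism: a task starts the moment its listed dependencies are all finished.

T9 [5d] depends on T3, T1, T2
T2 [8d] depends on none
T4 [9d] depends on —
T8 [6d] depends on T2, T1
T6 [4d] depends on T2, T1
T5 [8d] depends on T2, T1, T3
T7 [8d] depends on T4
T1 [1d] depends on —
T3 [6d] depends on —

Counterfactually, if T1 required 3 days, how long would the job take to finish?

Critical path before the change: T4→T7 = 9+8 = 17 giving 17 days.
The longest path through T1 is only 9 days, so T1 has float 8.
No other chain overtakes it, so the finish is 17 days.

17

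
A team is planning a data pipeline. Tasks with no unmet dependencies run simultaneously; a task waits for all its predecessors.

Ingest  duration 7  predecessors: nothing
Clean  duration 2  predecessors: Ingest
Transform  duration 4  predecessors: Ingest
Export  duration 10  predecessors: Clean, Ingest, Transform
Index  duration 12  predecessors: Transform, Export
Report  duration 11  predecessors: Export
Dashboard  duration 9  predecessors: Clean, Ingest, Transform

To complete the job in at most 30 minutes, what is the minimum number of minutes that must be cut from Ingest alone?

Current finish: 33 minutes; target: 30.
Ingest is on every critical path, so each minute cut from Ingest cuts the finish by one (this holds down to a finish of 27).
Need 33 − 30 = 3 minutes off Ingest → Ingest becomes 4 minutes, finish becomes 30.

3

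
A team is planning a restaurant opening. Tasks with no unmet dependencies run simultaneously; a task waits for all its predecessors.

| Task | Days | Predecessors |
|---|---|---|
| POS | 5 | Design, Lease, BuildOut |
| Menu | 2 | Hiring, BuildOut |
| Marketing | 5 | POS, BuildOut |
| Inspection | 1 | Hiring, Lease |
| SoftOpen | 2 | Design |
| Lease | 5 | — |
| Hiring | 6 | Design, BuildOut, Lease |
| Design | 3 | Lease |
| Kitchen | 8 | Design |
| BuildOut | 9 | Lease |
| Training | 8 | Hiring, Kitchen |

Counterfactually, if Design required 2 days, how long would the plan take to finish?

28

Actual critical path: Lease→BuildOut→Hiring→Training = 5+9+6+8 = 28 ⇒ 28 days.
Design is off the critical path — its longest chain is 24 days, giving 4 of slack.
No other chain overtakes it, so the finish is 28 days.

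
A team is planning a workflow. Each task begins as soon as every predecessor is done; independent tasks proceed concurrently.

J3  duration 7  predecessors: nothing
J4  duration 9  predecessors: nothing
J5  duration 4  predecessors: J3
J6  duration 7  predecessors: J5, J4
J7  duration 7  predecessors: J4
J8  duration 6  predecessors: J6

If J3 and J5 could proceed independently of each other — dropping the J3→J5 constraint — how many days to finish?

22

Before: longest chain J3→J5→J6→J8 = 7+4+7+6 = 24, finish 24.
Without J3→J5, J5's earliest start moves from 7 to 0.
The longest chain is now J4→J6→J8 = 9+7+6 = 22, so the workflow takes 22 days.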